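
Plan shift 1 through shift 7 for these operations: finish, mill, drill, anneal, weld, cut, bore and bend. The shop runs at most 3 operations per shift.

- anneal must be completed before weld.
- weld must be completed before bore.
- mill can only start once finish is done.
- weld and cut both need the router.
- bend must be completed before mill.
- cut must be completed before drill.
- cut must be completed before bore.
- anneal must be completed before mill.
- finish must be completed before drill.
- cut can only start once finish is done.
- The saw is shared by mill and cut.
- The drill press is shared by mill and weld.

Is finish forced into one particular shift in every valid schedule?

finish can be shift 1 (e.g. anneal=shift 1, cut=shift 3, finish=shift 1, drill=shift 4, bend=shift 1, bore=shift 5, mill=shift 2, weld=shift 4) or shift 2 (e.g. finish -> shift 2, weld -> shift 2, bore -> shift 5, anneal -> shift 1, mill -> shift 3, bend -> shift 1, drill -> shift 5, cut -> shift 4).

No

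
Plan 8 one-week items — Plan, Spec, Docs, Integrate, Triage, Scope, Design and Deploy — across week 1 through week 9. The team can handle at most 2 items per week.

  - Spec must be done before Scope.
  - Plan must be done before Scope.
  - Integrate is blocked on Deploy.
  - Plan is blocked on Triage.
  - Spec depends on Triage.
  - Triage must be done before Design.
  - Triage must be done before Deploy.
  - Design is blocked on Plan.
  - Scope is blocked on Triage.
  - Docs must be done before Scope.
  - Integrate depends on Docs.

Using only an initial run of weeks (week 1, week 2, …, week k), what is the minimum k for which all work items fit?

4

The precedence chain requires at least 3 distinct weeks.
With at most 2 per week and 8 work items, at least 4 weeks are needed.
4 works (last occupied week: week 4): for example Integrate=week 4; Spec=week 2; Design=week 4; Scope=week 3; Docs=week 1; Triage=week 1; Plan=week 2; Deploy=week 3.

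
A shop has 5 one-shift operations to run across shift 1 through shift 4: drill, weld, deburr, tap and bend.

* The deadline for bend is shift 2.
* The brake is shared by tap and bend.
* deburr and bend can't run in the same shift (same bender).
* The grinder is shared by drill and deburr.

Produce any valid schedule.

tap=shift 2; deburr=shift 2; bend=shift 1; weld=shift 1; drill=shift 1

Checking: tap(shift 2) != bend(shift 1); deburr(shift 2) != bend(shift 1); drill(shift 1) != deburr(shift 2); bend=shift 1 in [shift 1,shift 2].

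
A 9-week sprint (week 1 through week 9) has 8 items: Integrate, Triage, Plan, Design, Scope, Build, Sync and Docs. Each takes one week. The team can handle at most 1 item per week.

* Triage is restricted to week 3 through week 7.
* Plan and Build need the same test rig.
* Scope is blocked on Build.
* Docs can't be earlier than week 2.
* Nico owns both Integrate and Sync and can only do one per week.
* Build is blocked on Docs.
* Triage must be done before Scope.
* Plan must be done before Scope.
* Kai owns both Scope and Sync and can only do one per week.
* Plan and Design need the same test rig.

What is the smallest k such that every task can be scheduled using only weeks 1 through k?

8

The precedence chain requires at least 3 distinct weeks.
With at most 1 per week and 8 tasks, at least 8 weeks are needed.
Propagating the time windows through the other constraints, Scope can't land before week 4, so the schedule must run through at least week 4.
8 works (last occupied week: week 8): for example Scope in week 5, Triage in week 3, Docs in week 2, Plan in week 1, Design in week 7, Sync in week 8, Integrate in week 6, Build in week 4.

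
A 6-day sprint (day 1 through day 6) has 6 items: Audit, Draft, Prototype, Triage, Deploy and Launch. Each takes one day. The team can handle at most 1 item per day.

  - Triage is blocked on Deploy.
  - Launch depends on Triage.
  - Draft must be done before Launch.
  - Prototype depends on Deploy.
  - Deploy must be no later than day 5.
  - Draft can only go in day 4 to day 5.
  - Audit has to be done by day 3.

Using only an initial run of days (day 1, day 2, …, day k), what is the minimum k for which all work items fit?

The precedence chain requires at least 3 distinct days.
With at most 1 per day and 6 work items, at least 6 days are needed.
Propagating the time windows through the other constraints, Launch can't land before day 5, so the schedule must run through at least day 5.
6 works (last occupied day: day 6): for example Prototype=day 6, Launch=day 5, Deploy=day 2, Audit=day 1, Triage=day 3, Draft=day 4.

6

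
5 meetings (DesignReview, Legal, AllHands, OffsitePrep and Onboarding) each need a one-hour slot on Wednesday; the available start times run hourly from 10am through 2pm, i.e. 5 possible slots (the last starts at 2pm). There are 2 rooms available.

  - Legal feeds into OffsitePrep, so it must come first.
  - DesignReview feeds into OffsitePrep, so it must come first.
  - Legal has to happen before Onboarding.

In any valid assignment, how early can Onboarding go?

Precedence pushes Onboarding to at least 11am.
Onboarding at 11am is achievable: DesignReview in 10am; OffsitePrep in 11am; Onboarding in 11am; Legal in 10am; AllHands in 12pm.

11am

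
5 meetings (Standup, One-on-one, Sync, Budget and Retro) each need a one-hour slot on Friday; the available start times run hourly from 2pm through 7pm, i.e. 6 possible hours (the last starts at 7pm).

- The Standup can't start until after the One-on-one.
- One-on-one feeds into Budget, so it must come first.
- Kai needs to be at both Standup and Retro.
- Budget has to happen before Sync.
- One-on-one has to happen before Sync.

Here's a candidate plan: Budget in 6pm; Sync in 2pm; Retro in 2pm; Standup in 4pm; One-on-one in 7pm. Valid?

One-on-one feeds into Budget, so it must come first — violated.
Kai needs to be at both Standup and Retro — holds.
Budget has to happen before Sync — violated.
The Standup can't start until after the One-on-one — violated.
One-on-one has to happen before Sync — violated.

Invalid. One-on-one has to happen before Sync.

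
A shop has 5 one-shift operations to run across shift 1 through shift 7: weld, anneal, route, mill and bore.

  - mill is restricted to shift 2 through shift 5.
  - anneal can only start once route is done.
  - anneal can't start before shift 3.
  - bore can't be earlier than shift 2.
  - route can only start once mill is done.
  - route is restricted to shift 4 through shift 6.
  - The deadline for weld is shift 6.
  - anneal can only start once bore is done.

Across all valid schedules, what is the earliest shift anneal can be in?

shift 5

Anneal is available from shift 3; precedence pushes anneal to at least shift 5.
anneal at shift 5 is achievable: weld -> shift 1, mill -> shift 2, route -> shift 4, bore -> shift 2, anneal -> shift 5.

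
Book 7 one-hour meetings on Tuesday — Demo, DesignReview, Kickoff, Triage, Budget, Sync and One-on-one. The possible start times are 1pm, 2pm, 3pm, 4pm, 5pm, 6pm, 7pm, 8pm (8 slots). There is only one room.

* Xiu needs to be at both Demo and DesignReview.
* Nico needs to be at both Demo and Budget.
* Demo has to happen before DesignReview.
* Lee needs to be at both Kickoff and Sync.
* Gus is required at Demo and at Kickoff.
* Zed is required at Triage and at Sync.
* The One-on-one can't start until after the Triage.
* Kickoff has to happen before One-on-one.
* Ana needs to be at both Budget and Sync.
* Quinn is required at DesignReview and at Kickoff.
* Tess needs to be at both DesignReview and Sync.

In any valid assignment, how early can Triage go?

Downstream work caps Triage at 7pm.
Triage at 1pm is achievable: Kickoff in 2pm, Demo in 4pm, Budget in 6pm, Triage in 1pm, Sync in 7pm, DesignReview in 5pm, One-on-one in 3pm.

1pm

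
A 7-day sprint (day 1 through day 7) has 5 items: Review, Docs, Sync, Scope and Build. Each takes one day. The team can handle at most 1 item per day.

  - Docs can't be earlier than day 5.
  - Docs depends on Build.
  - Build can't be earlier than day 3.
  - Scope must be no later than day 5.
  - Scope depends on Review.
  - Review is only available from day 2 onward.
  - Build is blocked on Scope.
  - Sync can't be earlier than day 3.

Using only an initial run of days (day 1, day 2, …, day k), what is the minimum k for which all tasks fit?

6

The precedence chain requires at least 4 distinct days.
With at most 1 per day and 5 tasks, at least 5 days are needed.
Docs can't be placed before day 5, so the schedule must run through at least day 5.
Could 5 days be enough, i.e. nothing placed later than day 5? No: Review's window within 5 days is {day 2, day 3, day 4, day 5}; Docs's window within 5 days is {day 5}; Sync's window within 5 days is {day 3, day 4, day 5}; Scope's window within 5 days is {day 1, day 2, day 3, day 4, day 5}; Build's window within 5 days is {day 3, day 4, day 5}; Build must come before Docs (at day 5 or earlier) → {day 3, day 4}; Scope must come after Review (at day 2 or later) → {day 3, day 4, day 5}; Build must come after Scope (at day 3 or later) → {day 4}; Scope must come before Build (at day 4 or earlier) → {day 3}; Sync can't use day 3, already full with Scope (limit 1) → {day 4, day 5}; Sync can't use day 4, already full with Build (limit 1) → {day 5}; that puts Docs and Sync all in day 5 — more than 1 per day.
So 5 days is not enough.
6 works (last occupied day: day 6): for example Docs -> day 5; Sync -> day 6; Review -> day 2; Scope -> day 3; Build -> day 4.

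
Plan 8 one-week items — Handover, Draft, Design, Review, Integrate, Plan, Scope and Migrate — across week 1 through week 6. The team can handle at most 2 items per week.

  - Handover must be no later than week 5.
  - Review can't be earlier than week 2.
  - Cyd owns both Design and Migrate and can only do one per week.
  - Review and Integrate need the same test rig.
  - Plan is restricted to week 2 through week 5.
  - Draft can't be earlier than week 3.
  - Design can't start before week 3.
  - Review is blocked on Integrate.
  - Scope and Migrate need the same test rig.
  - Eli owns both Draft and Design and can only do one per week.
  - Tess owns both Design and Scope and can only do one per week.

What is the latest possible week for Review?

Review is available from week 2.
Review at week 6 is achievable: Plan -> week 2; Integrate -> week 1; Handover -> week 1; Migrate -> week 3; Review -> week 6; Draft -> week 3; Design -> week 4; Scope -> week 2.

week 6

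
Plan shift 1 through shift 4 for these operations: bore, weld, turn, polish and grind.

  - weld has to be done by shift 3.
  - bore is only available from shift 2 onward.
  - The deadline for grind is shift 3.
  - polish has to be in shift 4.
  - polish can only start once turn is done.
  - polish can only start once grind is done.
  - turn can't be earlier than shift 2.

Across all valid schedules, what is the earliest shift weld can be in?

Weld's own window allows nothing later than shift 3.
weld at shift 1 is achievable: turn in shift 2; weld in shift 1; bore in shift 2; grind in shift 1; polish in shift 4.

shift 1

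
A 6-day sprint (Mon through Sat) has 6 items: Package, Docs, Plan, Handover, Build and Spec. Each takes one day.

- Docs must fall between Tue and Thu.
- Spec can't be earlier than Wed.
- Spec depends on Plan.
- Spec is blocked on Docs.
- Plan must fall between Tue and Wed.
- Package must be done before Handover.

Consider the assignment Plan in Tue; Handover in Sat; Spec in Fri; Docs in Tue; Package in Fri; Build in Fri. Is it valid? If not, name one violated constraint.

Spec is blocked on Docs — holds.
Plan must fall between Tue and Wed — holds.
Docs must fall between Tue and Thu — holds.
Package must be done before Handover — holds.
Spec depends on Plan — holds.
Spec can't be earlier than Wed — holds.

Yes, all constraints hold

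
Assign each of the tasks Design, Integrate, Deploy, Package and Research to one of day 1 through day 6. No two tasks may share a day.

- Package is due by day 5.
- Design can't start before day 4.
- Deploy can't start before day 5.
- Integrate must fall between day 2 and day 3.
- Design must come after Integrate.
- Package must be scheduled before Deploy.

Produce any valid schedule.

Integrate=day 2; Package=day 1; Research=day 3; Design=day 4; Deploy=day 5

Checking: Integrate(day 2) before Design(day 4); Package(day 1) before Deploy(day 5); Integrate=day 2 in [day 2,day 3]; Deploy=day 5 in [day 5,day 6]; Package=day 1 in [day 1,day 5]; Design=day 4 in [day 4,day 6]; max 1 per day (cap 1).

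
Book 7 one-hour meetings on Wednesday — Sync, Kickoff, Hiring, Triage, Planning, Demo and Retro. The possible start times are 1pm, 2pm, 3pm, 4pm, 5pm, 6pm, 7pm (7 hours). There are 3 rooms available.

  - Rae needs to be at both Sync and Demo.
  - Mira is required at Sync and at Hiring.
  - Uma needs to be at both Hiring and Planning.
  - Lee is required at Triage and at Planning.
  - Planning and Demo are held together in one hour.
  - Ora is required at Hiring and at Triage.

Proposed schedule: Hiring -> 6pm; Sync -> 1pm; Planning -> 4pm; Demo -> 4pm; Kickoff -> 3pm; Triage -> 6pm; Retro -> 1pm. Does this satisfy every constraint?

Mira is required at Sync and at Hiring — holds.
Planning and Demo are held together in one hour — holds.
There are 3 rooms available — holds.
Lee is required at Triage and at Planning — holds.
Ora is required at Hiring and at Triage — violated.
Uma needs to be at both Hiring and Planning — holds.
Rae needs to be at both Sync and Demo — holds.

No — it violates: Ora is required at Hiring and at Triage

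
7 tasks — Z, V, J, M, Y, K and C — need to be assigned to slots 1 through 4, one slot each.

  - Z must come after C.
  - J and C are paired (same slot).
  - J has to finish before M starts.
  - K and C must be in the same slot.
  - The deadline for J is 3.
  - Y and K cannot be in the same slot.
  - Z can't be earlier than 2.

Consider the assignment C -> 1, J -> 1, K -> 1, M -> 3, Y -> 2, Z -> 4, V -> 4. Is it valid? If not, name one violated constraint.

K and C must be in the same slot — holds.
J has to finish before M starts — holds.
Z can't be earlier than 2 — holds.
Y and K cannot be in the same slot — holds.
J and C are paired (same slot) — holds.
Z must come after C — holds.
The deadline for J is 3 — holds.

Yes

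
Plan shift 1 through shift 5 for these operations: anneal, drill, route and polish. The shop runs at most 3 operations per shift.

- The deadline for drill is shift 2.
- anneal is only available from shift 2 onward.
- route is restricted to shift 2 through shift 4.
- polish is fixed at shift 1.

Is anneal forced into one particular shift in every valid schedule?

No

anneal can be shift 2 (e.g. polish in shift 1; route in shift 2; drill in shift 1; anneal in shift 2) or shift 3 (e.g. polish in shift 1, anneal in shift 3, route in shift 2, drill in shift 1).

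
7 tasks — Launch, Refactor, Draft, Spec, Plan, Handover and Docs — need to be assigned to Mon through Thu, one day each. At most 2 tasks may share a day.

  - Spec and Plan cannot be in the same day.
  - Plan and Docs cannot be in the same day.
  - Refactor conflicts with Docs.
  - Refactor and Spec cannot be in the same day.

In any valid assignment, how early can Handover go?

Mon

Handover at Mon is achievable: Plan in Thu; Spec in Wed; Launch in Mon; Docs in Wed; Draft in Tue; Refactor in Tue; Handover in Mon.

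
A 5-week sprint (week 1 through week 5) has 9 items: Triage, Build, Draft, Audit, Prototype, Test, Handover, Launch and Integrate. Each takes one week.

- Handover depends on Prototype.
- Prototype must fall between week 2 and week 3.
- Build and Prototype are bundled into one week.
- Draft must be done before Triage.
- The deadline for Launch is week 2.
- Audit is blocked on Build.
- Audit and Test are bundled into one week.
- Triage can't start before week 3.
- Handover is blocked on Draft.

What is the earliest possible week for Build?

week 2

Build must be in the same week as Prototype, which can't be before week 2, so Build is at least week 2; Build must be in the same week as Prototype, which can't be after week 3, so Build is at most week 3.
Build at week 2 is achievable: Handover in week 3, Build in week 2, Prototype in week 2, Launch in week 1, Draft in week 1, Test in week 3, Audit in week 3, Triage in week 3, Integrate in week 1.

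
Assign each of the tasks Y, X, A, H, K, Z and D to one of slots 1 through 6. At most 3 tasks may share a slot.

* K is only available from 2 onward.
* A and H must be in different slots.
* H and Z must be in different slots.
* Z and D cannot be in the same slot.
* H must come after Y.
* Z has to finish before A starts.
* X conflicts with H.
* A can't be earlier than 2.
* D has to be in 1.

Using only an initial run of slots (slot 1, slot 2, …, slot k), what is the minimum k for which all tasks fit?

4

The precedence chain requires at least 2 distinct slots.
With at most 3 per slot and 7 tasks, at least 3 slots are needed.
Could 3 slots be enough, i.e. nothing placed later than 3? No: A's window within 3 slots is {2, 3}; D's window within 3 slots is {1}; Z must come before A (at 3 or earlier) → {1, 2}; H must come after Y (at 1 or later) → {2, 3}; Z can't share with D (1) → {2}; A must come after Z (at 2 or later) → {3}; H can't share with Z (2) → {3}; H can't share with A (3) → nothing is left.
So 3 slots is not enough.
4 works (last occupied slot: 4): for example Y in 1, D in 1, Z in 2, X in 1, H in 4, A in 3, K in 2.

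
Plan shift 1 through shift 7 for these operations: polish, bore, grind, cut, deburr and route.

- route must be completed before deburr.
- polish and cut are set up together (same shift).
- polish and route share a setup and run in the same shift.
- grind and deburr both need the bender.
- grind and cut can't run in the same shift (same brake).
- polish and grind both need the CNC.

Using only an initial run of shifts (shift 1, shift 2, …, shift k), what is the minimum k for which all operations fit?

The precedence chain requires at least 2 distinct shifts.
Could 2 shifts be enough, i.e. nothing placed later than shift 2? No: deburr must come after route (at shift 1 or later) → {shift 2}; route must come before deburr (at shift 2 or earlier) → {shift 1}; polish must be in the same shift as route (in {shift 1}) → {shift 1}; grind can't share with polish (shift 1) → {shift 2}; deburr can't share with grind (shift 2) → nothing is left.
So 2 shifts is not enough.
3 works (last occupied shift: shift 3): for example bore -> shift 1; grind -> shift 3; route -> shift 1; deburr -> shift 2; cut -> shift 1; polish -> shift 1.

3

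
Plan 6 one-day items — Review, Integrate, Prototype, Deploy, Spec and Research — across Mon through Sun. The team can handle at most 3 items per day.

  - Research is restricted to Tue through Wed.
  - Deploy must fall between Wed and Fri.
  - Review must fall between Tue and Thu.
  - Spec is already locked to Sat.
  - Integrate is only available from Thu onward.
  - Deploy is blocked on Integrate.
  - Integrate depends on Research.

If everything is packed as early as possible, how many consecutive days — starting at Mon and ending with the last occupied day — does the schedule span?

6 days

The precedence chain requires at least 3 distinct days.
With at most 3 per day and 6 work items, at least 2 days are needed.
Spec can't be placed before Sat — that is day 6 counting from Mon — so the schedule must run through at least 6 days.
6 works (last occupied day: Sat): for example Spec=Sat, Research=Tue, Review=Tue, Prototype=Mon, Integrate=Thu, Deploy=Fri.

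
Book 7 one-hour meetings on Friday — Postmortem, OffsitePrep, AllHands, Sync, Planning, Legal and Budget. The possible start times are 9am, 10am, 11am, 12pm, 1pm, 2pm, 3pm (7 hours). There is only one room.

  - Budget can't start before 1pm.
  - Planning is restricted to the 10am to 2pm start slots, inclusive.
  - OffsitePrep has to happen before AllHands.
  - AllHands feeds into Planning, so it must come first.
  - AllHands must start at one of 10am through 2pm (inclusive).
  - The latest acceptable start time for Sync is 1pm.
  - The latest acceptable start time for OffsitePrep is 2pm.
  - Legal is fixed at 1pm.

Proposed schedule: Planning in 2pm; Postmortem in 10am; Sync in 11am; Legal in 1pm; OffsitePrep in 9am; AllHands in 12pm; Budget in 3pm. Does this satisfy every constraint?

AllHands feeds into Planning, so it must come first — holds.
Planning is restricted to the 10am to 2pm start slots, inclusive — holds.
Legal is fixed at 1pm — holds.
OffsitePrep has to happen before AllHands — holds.
The latest acceptable start time for Sync is 1pm — holds.
Budget can't start before 1pm — holds.
The latest acceptable start time for OffsitePrep is 2pm — holds.
AllHands must start at one of 10am through 2pm (inclusive) — holds.
There is only one room — holds.

Yes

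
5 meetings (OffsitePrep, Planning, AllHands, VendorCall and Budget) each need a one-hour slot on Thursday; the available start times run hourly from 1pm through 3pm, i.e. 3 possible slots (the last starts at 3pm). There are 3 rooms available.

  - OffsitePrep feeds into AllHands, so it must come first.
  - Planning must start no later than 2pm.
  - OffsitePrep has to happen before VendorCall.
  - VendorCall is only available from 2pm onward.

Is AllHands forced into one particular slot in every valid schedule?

No

AllHands can be 2pm (e.g. AllHands -> 2pm; Budget -> 1pm; Planning -> 1pm; VendorCall -> 2pm; OffsitePrep -> 1pm) or 3pm (e.g. Planning -> 1pm; Budget -> 1pm; AllHands -> 3pm; OffsitePrep -> 1pm; VendorCall -> 2pm).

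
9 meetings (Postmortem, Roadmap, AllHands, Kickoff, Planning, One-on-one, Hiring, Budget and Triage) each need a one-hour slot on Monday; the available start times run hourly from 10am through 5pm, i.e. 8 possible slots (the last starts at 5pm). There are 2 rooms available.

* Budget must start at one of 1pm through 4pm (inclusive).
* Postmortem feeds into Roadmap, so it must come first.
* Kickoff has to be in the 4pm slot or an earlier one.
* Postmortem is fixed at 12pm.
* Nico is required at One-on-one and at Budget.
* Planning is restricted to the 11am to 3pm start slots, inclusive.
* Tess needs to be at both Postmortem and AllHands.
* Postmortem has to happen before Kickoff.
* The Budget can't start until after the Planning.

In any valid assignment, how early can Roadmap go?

Precedence pushes Roadmap to at least 1pm.
Roadmap at 1pm is achievable: Hiring -> 11am, One-on-one -> 10am, Postmortem -> 12pm, Budget -> 1pm, AllHands -> 10am, Kickoff -> 2pm, Planning -> 11am, Triage -> 12pm, Roadmap -> 1pm.

1pm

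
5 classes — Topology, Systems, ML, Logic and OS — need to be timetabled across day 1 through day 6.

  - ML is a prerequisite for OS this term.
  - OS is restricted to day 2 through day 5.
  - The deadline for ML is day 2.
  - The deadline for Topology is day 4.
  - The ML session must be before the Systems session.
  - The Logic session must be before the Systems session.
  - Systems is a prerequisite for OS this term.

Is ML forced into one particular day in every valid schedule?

No

ML can be day 1 (e.g. Logic -> day 1, Systems -> day 2, Topology -> day 1, ML -> day 1, OS -> day 3) or day 2 (e.g. ML in day 2; OS in day 4; Topology in day 1; Logic in day 1; Systems in day 3).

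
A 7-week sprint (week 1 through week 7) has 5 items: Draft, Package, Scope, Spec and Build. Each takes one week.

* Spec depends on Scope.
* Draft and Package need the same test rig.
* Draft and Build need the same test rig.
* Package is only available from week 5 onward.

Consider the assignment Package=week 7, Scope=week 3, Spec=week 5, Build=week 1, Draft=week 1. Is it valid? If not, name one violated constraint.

Draft and Package need the same test rig — holds.
Draft and Build need the same test rig — violated.
Package is only available from week 5 onward — holds.
Spec depends on Scope — holds.

No. Draft and Build need the same test rig is not satisfied.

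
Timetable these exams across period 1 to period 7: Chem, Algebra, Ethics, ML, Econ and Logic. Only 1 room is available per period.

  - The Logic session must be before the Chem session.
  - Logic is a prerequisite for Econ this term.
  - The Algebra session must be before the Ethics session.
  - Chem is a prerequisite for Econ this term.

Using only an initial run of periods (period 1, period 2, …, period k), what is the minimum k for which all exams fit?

6

The precedence chain requires at least 3 distinct periods.
With at most 1 per period and 6 exams, at least 6 periods are needed.
6 works (last occupied period: period 6): for example Algebra -> period 4, ML -> period 6, Logic -> period 1, Econ -> period 3, Ethics -> period 5, Chem -> period 2.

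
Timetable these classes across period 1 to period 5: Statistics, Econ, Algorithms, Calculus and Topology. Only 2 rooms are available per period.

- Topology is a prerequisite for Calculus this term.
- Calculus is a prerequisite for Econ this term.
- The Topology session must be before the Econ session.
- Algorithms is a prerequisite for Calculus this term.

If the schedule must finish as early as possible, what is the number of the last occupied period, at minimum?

period 3

The precedence chain requires at least 3 distinct periods.
With at most 2 per period and 5 classes, at least 3 periods are needed.
3 works (last occupied period: period 3): for example Topology in period 1; Algorithms in period 1; Statistics in period 2; Econ in period 3; Calculus in period 2.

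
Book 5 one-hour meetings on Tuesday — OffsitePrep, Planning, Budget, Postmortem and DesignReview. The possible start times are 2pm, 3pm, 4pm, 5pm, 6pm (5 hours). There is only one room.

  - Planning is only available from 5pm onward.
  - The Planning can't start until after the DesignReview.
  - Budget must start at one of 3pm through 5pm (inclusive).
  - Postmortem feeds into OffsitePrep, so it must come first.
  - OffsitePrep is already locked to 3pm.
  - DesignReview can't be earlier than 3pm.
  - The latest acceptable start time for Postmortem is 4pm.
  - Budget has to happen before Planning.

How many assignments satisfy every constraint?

2

Enumerating: OffsitePrep=3pm, Planning=6pm, Postmortem=2pm, DesignReview=5pm, Budget=4pm | DesignReview=4pm, OffsitePrep=3pm, Postmortem=2pm, Budget=5pm, Planning=6pm.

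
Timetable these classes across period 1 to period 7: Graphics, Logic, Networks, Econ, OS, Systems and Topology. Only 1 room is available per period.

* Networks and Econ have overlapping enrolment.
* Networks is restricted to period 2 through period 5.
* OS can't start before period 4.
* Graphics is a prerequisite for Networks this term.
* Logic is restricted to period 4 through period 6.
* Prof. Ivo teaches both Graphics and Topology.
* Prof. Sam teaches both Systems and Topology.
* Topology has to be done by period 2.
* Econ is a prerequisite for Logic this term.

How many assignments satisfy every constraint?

56

Splitting on Graphics: it can be period 1 (16), period 2 (16), period 3 (20), period 4 (4). Listing each branch's schedules as (Logic, Networks, Econ, OS, Systems, Topology) by period number:
Graphics=period 1: (4,5,3,6,7,2) (4,5,3,7,6,2) (5,3,4,6,7,2) (5,3,4,7,6,2) (5,4,3,6,7,2) (5,4,3,7,6,2) (6,3,4,5,7,2) (6,3,4,7,5,2) (6,3,5,4,7,2) (6,3,5,7,4,2) (6,4,3,5,7,2) (6,4,3,7,5,2) (6,4,5,7,3,2) (6,5,3,4,7,2) (6,5,3,7,4,2) (6,5,4,7,3,2) — 16.
Graphics=period 2: (4,5,3,6,7,1) (4,5,3,7,6,1) (5,3,4,6,7,1) (5,3,4,7,6,1) (5,4,3,6,7,1) (5,4,3,7,6,1) (6,3,4,5,7,1) (6,3,4,7,5,1) (6,3,5,4,7,1) (6,3,5,7,4,1) (6,4,3,5,7,1) (6,4,3,7,5,1) (6,4,5,7,3,1) (6,5,3,4,7,1) (6,5,3,7,4,1) (6,5,4,7,3,1) — 16.
Graphics=period 3: (4,5,1,6,7,2) (4,5,1,7,6,2) (4,5,2,6,7,1) (4,5,2,7,6,1) (5,4,1,6,7,2) (5,4,1,7,6,2) (5,4,2,6,7,1) (5,4,2,7,6,1) (6,4,1,5,7,2) (6,4,1,7,5,2) (6,4,2,5,7,1) (6,4,2,7,5,1) (6,4,5,7,1,2) (6,4,5,7,2,1) (6,5,1,4,7,2) (6,5,1,7,4,2) (6,5,2,4,7,1) (6,5,2,7,4,1) (6,5,4,7,1,2) (6,5,4,7,2,1) — 20.
Graphics=period 4: (6,5,1,7,3,2) (6,5,2,7,3,1) (6,5,3,7,1,2) (6,5,3,7,2,1) — 4.
Summing: 16 + 16 + 20 + 4 = 56.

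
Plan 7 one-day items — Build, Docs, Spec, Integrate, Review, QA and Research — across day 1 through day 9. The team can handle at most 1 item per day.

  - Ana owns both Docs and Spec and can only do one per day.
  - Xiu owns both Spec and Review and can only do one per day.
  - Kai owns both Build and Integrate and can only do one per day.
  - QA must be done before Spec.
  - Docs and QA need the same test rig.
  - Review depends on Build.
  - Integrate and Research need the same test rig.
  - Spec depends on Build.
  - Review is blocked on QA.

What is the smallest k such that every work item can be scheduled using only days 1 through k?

The precedence chain requires at least 2 distinct days.
With at most 1 per day and 7 work items, at least 7 days are needed.
7 works (last occupied day: day 7): for example Build -> day 1; Review -> day 4; QA -> day 2; Research -> day 7; Docs -> day 5; Integrate -> day 6; Spec -> day 3.

7 days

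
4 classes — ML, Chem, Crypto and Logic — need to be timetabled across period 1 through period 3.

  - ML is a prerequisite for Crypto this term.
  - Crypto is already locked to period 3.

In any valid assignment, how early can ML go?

period 1

Downstream work caps ML at period 2.
ML at period 1 is achievable: Crypto -> period 3, Logic -> period 1, Chem -> period 1, ML -> period 1.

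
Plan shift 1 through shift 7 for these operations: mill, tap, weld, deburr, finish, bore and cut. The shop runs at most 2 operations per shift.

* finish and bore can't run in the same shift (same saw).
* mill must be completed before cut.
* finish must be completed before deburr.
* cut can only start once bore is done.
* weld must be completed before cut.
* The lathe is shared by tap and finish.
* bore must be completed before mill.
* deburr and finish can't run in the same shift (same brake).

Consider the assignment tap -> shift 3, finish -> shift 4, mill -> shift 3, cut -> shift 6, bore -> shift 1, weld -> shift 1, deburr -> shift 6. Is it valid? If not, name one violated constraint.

weld must be completed before cut — holds.
cut can only start once bore is done — holds.
finish and bore can't run in the same shift (same saw) — holds.
bore must be completed before mill — holds.
The lathe is shared by tap and finish — holds.
The shop runs at most 2 operations per shift — holds.
finish must be completed before deburr — holds.
deburr and finish can't run in the same shift (same brake) — holds.
mill must be completed before cut — holds.

Valid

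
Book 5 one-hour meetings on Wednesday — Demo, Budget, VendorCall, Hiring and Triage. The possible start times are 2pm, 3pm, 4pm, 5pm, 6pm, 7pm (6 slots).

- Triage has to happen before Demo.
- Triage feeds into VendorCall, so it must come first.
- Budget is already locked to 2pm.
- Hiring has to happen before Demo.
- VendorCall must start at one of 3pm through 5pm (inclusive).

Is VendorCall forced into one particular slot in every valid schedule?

No

VendorCall can be 3pm (e.g. Demo -> 3pm; Budget -> 2pm; Hiring -> 2pm; VendorCall -> 3pm; Triage -> 2pm) or 4pm (e.g. Demo=3pm; VendorCall=4pm; Hiring=2pm; Triage=2pm; Budget=2pm).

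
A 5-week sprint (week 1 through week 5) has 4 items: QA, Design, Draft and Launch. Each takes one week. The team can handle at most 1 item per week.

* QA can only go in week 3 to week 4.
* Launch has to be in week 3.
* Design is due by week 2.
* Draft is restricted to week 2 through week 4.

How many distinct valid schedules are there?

1

Enumerating: Launch -> week 3, QA -> week 4, Draft -> week 2, Design -> week 1.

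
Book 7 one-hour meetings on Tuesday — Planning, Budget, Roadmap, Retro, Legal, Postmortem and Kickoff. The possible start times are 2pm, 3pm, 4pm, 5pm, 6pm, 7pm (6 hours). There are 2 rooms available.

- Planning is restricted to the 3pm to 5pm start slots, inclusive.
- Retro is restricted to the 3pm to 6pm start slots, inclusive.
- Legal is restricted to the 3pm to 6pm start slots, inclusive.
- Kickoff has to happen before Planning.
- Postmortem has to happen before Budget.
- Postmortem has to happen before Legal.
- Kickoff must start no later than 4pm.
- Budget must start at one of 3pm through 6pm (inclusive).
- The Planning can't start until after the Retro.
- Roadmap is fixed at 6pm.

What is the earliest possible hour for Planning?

Planning is available from 3pm; precedence pushes Planning to at least 4pm; Planning's own window allows nothing later than 5pm.
Planning at 4pm is achievable: Kickoff in 2pm; Roadmap in 6pm; Legal in 4pm; Budget in 3pm; Planning in 4pm; Retro in 3pm; Postmortem in 2pm.

4pm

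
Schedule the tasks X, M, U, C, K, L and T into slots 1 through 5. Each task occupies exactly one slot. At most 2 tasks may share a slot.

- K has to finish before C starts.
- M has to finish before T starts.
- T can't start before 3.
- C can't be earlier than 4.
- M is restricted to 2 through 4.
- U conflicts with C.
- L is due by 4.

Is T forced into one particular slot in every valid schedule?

T can be 3 (e.g. X -> 2, K -> 1, M -> 2, C -> 4, L -> 1, U -> 3, T -> 3) or 4 (e.g. C in 4; K in 1; U in 3; T in 4; M in 2; X in 2; L in 1).

No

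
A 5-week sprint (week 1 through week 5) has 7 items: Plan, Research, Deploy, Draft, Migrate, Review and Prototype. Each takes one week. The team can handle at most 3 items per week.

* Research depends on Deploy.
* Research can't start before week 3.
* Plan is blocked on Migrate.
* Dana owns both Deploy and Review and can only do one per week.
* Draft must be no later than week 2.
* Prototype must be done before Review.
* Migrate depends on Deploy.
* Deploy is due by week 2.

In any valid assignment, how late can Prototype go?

week 4

Downstream work caps Prototype at week 4.
Prototype at week 4 is achievable: Research in week 3, Prototype in week 4, Migrate in week 2, Deploy in week 1, Review in week 5, Plan in week 3, Draft in week 1.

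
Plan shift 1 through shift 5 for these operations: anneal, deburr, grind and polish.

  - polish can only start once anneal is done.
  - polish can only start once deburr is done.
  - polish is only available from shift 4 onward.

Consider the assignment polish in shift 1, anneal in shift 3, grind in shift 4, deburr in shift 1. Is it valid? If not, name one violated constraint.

No. polish is only available from shift 4 onward is not satisfied.

polish can only start once deburr is done — violated.
polish is only available from shift 4 onward — violated.
polish can only start once anneal is done — violated.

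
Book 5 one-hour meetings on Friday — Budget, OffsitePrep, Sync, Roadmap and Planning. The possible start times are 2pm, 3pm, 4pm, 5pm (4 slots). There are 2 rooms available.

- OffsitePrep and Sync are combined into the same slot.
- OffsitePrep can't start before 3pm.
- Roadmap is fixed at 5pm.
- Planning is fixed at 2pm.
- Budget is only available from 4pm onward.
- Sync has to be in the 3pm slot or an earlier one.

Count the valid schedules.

Enumerating: Sync=3pm, Budget=4pm, OffsitePrep=3pm, Planning=2pm, Roadmap=5pm | OffsitePrep=3pm, Planning=2pm, Sync=3pm, Budget=5pm, Roadmap=5pm.

2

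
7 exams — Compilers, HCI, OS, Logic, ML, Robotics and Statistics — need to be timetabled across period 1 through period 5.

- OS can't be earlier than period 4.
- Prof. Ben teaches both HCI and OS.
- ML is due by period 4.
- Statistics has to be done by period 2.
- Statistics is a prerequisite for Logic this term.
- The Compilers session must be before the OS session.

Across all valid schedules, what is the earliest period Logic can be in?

Precedence pushes Logic to at least period 2.
Logic at period 2 is achievable: Logic -> period 2; OS -> period 4; Compilers -> period 1; Robotics -> period 1; Statistics -> period 1; ML -> period 1; HCI -> period 1.

period 2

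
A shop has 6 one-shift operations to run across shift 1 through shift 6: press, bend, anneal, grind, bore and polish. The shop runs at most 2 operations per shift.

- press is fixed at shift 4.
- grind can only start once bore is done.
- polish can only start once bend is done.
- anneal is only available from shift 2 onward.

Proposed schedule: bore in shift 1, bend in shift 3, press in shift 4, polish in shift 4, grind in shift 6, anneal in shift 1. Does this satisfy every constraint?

No — it violates: anneal is only available from shift 2 onward

anneal is only available from shift 2 onward — violated.
grind can only start once bore is done — holds.
The shop runs at most 2 operations per shift — holds.
polish can only start once bend is done — holds.
press is fixed at shift 4 — holds.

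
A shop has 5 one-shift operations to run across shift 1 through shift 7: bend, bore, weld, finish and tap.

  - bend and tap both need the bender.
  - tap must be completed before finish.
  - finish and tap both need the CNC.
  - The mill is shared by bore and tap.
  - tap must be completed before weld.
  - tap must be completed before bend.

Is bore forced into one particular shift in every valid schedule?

No

bore can be shift 1 (e.g. tap=shift 2; weld=shift 3; finish=shift 3; bend=shift 3; bore=shift 1) or shift 2 (e.g. weld in shift 2; finish in shift 2; tap in shift 1; bore in shift 2; bend in shift 2).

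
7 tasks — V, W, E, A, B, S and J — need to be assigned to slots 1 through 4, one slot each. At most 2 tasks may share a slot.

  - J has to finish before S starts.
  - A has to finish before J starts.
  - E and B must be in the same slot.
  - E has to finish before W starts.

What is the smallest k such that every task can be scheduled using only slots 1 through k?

4

The precedence chain requires at least 3 distinct slots.
With at most 2 per slot and 7 tasks, at least 4 slots are needed.
4 works (last occupied slot: 4): for example E in 3, J in 2, W in 4, B in 3, V in 1, S in 4, A in 1.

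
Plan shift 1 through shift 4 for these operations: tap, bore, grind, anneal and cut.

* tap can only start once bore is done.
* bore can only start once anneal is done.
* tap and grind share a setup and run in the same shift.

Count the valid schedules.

Splitting on tap: it can be shift 3 (4), shift 4 (12). Listing each branch's schedules as (bore, grind, anneal, cut) by shift number:
tap=shift 3: (2,3,1,1) (2,3,1,2) (2,3,1,3) (2,3,1,4) — 4.
tap=shift 4: (2,4,1,1) (2,4,1,2) (2,4,1,3) (2,4,1,4) (3,4,1,1) (3,4,1,2) (3,4,1,3) (3,4,1,4) (3,4,2,1) (3,4,2,2) (3,4,2,3) (3,4,2,4) — 12.
Summing: 4 + 12 = 16.

16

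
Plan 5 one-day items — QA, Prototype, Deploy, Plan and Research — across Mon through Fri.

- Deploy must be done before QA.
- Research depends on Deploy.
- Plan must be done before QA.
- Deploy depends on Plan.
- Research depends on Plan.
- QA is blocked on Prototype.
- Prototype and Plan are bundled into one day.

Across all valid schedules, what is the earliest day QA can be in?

Precedence pushes QA to at least Wed.
QA at Wed is achievable: Prototype -> Mon, QA -> Wed, Plan -> Mon, Research -> Wed, Deploy -> Tue.

Wed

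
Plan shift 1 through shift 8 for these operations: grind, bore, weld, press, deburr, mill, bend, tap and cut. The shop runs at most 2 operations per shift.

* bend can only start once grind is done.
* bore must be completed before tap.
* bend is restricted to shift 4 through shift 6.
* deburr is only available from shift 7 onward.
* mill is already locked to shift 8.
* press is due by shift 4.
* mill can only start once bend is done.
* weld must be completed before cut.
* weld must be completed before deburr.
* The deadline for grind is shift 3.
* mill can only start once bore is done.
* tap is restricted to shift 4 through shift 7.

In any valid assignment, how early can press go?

shift 1

Press's own window allows nothing later than shift 4.
press at shift 1 is achievable: bend in shift 4; deburr in shift 7; tap in shift 4; press in shift 1; weld in shift 2; cut in shift 3; bore in shift 2; mill in shift 8; grind in shift 1.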